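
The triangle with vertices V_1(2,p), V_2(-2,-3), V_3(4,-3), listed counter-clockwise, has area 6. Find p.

The doubled signed area Σ (x_i y_{i+1} − x_{i+1} y_i) is linear in p.
With p=0 it equals 18; the coefficient of p is 6 (from the two edges through V_1).
So 6·p + 18 = 2·6 = 12 ⇒ p = -1.

-1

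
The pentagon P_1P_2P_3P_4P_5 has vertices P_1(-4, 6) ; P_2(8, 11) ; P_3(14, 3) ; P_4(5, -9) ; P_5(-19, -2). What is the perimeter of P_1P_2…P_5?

80

|P_1P_2| = √((12)² + (5)²) = √169 = 13
|P_2P_3| = √((6)² + (-8)²) = √100 = 10
|P_3P_4| = √((-9)² + (-12)²) = √225 = 15
|P_4P_5| = √((-24)² + (7)²) = √625 = 25
|P_5P_1| = √((15)² + (8)²) = √289 = 17
Perimeter = 13 + 10 + 15 + 25 + 17 = 80.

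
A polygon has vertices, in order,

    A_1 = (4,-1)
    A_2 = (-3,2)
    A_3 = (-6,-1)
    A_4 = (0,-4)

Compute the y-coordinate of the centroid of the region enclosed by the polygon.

-1

Apply the shoelace formula. First the cross-terms c_i = x_i·y_{i+1} − x_{i+1}·y_i:
  5, 15, 24, 16  ⇒  2A = 60, A = 30.
Then Σ (y_i + y_{i+1})·c_i = -180, so ȳ = -180 / (6·30) = -1.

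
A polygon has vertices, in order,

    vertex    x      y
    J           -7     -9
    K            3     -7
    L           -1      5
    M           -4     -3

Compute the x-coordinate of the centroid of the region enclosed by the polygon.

Apply the shoelace (surveyor's) formula. First the cross-terms c_i = x_i·y_{i+1} − x_{i+1}·y_i:
  76, 8, 23, 15  ⇒  2A = 122, A = 61.
Then Σ (x_i + x_{i+1})·c_i = -568, so x̄ = -568 / (6·61) = -284/183.

-284/183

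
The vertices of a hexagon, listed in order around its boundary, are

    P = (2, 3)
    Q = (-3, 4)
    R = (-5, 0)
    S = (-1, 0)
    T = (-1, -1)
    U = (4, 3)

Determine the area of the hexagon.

22.5

Σ = (17) + (20) + (0) + (1) + (1) + (6) = 45
Area = |Σ|/2 = 22.5.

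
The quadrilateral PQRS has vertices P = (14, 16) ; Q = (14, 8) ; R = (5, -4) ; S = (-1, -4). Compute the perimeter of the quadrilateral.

54

|PQ| = √((0)² + (-8)²) = √64 = 8
|QR| = √((-9)² + (-12)²) = √225 = 15
|RS| = √((-6)² + (0)²) = √36 = 6
|SP| = √((15)² + (20)²) = √625 = 25
Perimeter = 8 + 15 + 6 + 25 = 54.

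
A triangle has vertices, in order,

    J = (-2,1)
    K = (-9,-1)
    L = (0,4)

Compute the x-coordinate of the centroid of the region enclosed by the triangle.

-11/3

Apply the shoelace (surveyor's) formula. First the cross-terms c_i = x_i·y_{i+1} − x_{i+1}·y_i:
  11, -36, 8  ⇒  2A = -17, A = -8.5.
Then Σ (x_i + x_{i+1})·c_i = 187, so x̄ = 187 / (6·(-8.5)) = -11/3.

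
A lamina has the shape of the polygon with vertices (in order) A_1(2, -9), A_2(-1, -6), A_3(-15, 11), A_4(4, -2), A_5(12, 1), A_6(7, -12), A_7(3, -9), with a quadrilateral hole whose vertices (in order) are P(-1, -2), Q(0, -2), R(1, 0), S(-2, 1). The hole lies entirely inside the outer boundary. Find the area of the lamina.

142.5

Outer boundary:
Apply the shoelace (surveyor's) formula: 2A = Σ (x_i·y_{i+1} − x_{i+1}·y_i), indices taken mod 7.
Cross-terms: -21, -101, -14, 28, -151, -27, -9  ⇒  Σ = -295
Area = |Σ|/2 = 147.5.
Hole:
Apply Gauss's area formula: 2A = Σ (x_i·y_{i+1} − x_{i+1}·y_i), indices taken mod 4.
P→Q: (-1)(-2) − (0)(-2) = 2
Q→R: (0)(0) − (1)(-2) = 2
R→S: (1)(1) − (-2)(0) = 1
S→P: (-2)(-2) − (-1)(1) = 5
Σ = 10
Area = |Σ|/2 = 5.
Net area = 147.5 − 5 = 142.5.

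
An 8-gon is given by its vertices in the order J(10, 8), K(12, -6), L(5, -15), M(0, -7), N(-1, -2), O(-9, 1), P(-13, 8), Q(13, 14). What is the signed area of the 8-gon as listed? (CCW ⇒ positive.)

Cross-terms: -156, -150, -35, -7, -19, -59, -286, -36  ⇒  Σ = -748
Signed area = Σ/2 = -374 (negative ⇒ clockwise traversal).

-374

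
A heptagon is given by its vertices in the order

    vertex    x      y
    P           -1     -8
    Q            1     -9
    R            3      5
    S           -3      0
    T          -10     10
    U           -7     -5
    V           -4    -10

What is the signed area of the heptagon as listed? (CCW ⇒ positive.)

113

Apply the surveyor's formula: 2A = Σ (x_i·y_{i+1} − x_{i+1}·y_i), indices taken mod 7.
Σ = (17) + (32) + (15) + (-30) + (120) + (50) + (22) = 226
Signed area = Σ/2 = 113 (positive ⇒ counter-clockwise traversal).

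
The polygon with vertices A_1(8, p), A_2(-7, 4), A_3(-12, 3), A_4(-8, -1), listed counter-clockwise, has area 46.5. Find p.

10

Write out the shoelace sum; only the two edges meeting at A_1 involve p:
2·Area = [((-8)·p − 8·(-1)) + (8·4 − (-7)·p)] + 63
       = -1·p + 103 = 93
⇒ p = 10.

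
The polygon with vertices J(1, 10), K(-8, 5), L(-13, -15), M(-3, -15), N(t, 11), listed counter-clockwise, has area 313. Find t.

Write out the shoelace sum; only the two edges meeting at N involve t:
2·Area = [((-3)·11 − t·(-15)) + (t·10 − 1·11)] + 420
       = 25·t + 376 = 626
⇒ t = 10.

10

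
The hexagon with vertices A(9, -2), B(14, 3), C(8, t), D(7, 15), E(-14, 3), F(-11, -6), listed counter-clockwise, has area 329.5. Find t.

12

Write out the shoelace sum; only the two edges meeting at C involve t:
2·Area = [(14·t − 8·3) + (8·15 − 7·t)] + 479
       = 7·t + 575 = 659
⇒ t = 12.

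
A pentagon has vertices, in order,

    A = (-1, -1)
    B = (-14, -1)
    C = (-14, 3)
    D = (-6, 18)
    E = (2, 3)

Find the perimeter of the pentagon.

56

|AB| = √((-13)² + (0)²) = √169 = 13
|BC| = √((0)² + (4)²) = √16 = 4
|CD| = √((8)² + (15)²) = √289 = 17
|DE| = √((8)² + (-15)²) = √289 = 17
|EA| = √((-3)² + (-4)²) = √25 = 5
Perimeter = 13 + 4 + 17 + 17 + 5 = 56.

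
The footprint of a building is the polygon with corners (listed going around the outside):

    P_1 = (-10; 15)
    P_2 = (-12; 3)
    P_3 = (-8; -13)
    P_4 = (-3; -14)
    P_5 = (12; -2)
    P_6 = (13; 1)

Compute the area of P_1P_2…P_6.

410

Cross-terms: 150, 180, 73, 174, 38, 205  ⇒  Σ = 820
Area = |Σ|/2 = 410.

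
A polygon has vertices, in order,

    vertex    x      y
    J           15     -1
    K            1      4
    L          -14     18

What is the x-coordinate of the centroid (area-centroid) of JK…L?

Apply the shoelace (surveyor's) formula. First the cross-terms c_i = x_i·y_{i+1} − x_{i+1}·y_i:
  61, 74, -256  ⇒  2A = -121, A = -60.5.
Then Σ (x_i + x_{i+1})·c_i = -242, so x̄ = -242 / (6·(-60.5)) = 2/3.

2/3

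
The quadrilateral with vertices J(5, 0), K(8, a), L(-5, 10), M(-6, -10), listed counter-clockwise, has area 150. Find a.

6

The doubled signed area Σ (x_i y_{i+1} − x_{i+1} y_i) is linear in a.
With a=0 it equals 240; the coefficient of a is 10 (from the two edges through K).
So 10·a + 240 = 2·150 = 300 ⇒ a = 6.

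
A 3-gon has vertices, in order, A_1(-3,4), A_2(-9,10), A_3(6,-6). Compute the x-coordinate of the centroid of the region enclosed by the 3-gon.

-2

Apply Gauss's area formula. First the cross-terms c_i = x_i·y_{i+1} − x_{i+1}·y_i:
  6, -6, 6  ⇒  2A = 6, A = 3.
Then Σ (x_i + x_{i+1})·c_i = -36, so x̄ = -36 / (6·3) = -2.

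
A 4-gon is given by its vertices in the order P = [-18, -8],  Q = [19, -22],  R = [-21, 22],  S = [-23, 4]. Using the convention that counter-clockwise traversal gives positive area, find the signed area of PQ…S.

Σ = (548) + (-44) + (422) + (256) = 1182
Signed area = Σ/2 = 591 (positive ⇒ counter-clockwise traversal).

591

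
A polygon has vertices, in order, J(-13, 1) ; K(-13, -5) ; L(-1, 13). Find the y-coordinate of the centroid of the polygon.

3

Apply the shoelace formula. First the cross-terms c_i = x_i·y_{i+1} − x_{i+1}·y_i:
  78, -174, 168  ⇒  2A = 72, A = 36.
Then Σ (y_i + y_{i+1})·c_i = 648, so ȳ = 648 / (6·36) = 3.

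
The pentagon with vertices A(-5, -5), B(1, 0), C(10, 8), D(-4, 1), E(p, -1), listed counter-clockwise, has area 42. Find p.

Write out the shoelace sum; only the two edges meeting at E involve p:
2·Area = [((-4)·(-1) − p·1) + (p·(-5) − (-5)·(-1))] + 55
       = -6·p + 54 = 84
⇒ p = -5.

-5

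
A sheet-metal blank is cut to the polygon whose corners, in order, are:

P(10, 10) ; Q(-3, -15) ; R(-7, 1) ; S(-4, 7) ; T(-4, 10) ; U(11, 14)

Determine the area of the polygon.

240.5

Apply the surveyor's formula: 2A = Σ (x_i·y_{i+1} − x_{i+1}·y_i), indices taken mod 6.
Cross-terms: -120, -108, -45, -12, -166, -30  ⇒  Σ = -481
Area = |Σ|/2 = 240.5.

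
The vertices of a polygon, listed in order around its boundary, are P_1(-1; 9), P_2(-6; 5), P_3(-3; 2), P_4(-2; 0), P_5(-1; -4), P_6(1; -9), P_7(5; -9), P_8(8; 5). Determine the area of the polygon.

Apply the shoelace (surveyor's) formula: 2A = Σ (x_i·y_{i+1} − x_{i+1}·y_i), indices taken mod 8.
P_1→P_2: (-1)(5) − (-6)(9) = 49
P_2→P_3: (-6)(2) − (-3)(5) = 3
P_3→P_4: (-3)(0) − (-2)(2) = 4
P_4→P_5: (-2)(-4) − (-1)(0) = 8
P_5→P_6: (-1)(-9) − (1)(-4) = 13
P_6→P_7: (1)(-9) − (5)(-9) = 36
P_7→P_8: (5)(5) − (8)(-9) = 97
P_8→P_1: (8)(9) − (-1)(5) = 77
Σ = 287
Area = |Σ|/2 = 143.5.

143.5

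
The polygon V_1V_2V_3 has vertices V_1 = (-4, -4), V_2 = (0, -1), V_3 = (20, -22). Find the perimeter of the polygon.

|V_1V_2| = √((4)² + (3)²) = √25 = 5
|V_2V_3| = √((20)² + (-21)²) = √841 = 29
|V_3V_1| = √((-24)² + (18)²) = √900 = 30
Perimeter = 5 + 29 + 30 = 64.

64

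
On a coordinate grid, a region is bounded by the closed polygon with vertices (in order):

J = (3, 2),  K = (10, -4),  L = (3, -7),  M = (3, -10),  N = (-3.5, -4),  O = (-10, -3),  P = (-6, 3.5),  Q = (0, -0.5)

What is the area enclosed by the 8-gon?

112

Apply the shoelace formula: 2A = Σ (x_i·y_{i+1} − x_{i+1}·y_i), indices taken mod 8.
Σ = (-32) + (-58) + (-9) + (-47) + (-29.5) + (-53) + (3) + (1.5) = -224
Area = |Σ|/2 = 112.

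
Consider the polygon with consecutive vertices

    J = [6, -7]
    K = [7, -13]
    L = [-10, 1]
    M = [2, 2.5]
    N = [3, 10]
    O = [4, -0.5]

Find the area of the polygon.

J→K: (6)(-13) − (7)(-7) = -29
K→L: (7)(1) − (-10)(-13) = -123
L→M: (-10)(2.5) − (2)(1) = -27
M→N: (2)(10) − (3)(2.5) = 12.5
N→O: (3)(-0.5) − (4)(10) = -41.5
O→J: (4)(-7) − (6)(-0.5) = -25
Σ = -233
Area = |Σ|/2 = 116.5.

116.5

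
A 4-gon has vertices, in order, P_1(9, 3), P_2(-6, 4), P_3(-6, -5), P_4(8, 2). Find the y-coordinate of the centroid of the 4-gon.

Apply the shoelace formula. First the cross-terms c_i = x_i·y_{i+1} − x_{i+1}·y_i:
  54, 54, 28, 6  ⇒  2A = 142, A = 71.
Then Σ (y_i + y_{i+1})·c_i = 270, so ȳ = 270 / (6·71) = 45/71.

45/71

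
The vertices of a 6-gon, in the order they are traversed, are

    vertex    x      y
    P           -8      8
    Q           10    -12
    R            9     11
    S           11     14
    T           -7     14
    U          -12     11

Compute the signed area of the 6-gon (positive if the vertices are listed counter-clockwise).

287

Apply the shoelace formula: 2A = Σ (x_i·y_{i+1} − x_{i+1}·y_i), indices taken mod 6.
Cross-terms: 16, 218, 5, 252, 91, -8  ⇒  Σ = 574
Signed area = Σ/2 = 287 (positive ⇒ counter-clockwise traversal).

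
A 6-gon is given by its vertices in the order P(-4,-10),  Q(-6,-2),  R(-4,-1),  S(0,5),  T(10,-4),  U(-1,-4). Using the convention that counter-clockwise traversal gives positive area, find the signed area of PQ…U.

P→Q: (-4)(-2) − (-6)(-10) = -52
Q→R: (-6)(-1) − (-4)(-2) = -2
R→S: (-4)(5) − (0)(-1) = -20
S→T: (0)(-4) − (10)(5) = -50
T→U: (10)(-4) − (-1)(-4) = -44
U→P: (-1)(-10) − (-4)(-4) = -6
Σ = -174
Signed area = Σ/2 = -87 (negative ⇒ clockwise traversal).

-87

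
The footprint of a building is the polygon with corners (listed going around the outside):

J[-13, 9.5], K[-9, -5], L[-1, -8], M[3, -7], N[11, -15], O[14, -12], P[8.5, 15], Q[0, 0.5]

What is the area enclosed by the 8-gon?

J→K: (-13)(-5) − (-9)(9.5) = 150.5
K→L: (-9)(-8) − (-1)(-5) = 67
L→M: (-1)(-7) − (3)(-8) = 31
M→N: (3)(-15) − (11)(-7) = 32
N→O: (11)(-12) − (14)(-15) = 78
O→P: (14)(15) − (8.5)(-12) = 312
P→Q: (8.5)(0.5) − (0)(15) = 4.25
Q→J: (0)(9.5) − (-13)(0.5) = 6.5
Σ = 681.25
Area = |Σ|/2 = 340.625.

340.625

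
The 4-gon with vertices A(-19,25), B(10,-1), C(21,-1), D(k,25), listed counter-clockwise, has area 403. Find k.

The doubled signed area Σ (x_i y_{i+1} − x_{i+1} y_i) is linear in k.
With k=0 it equals 780; the coefficient of k is 26 (from the two edges through D).
So 26·k + 780 = 2·403 = 806 ⇒ k = 1.

1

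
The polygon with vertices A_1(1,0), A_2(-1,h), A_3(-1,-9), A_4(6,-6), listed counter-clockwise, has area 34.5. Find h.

The doubled signed area Σ (x_i y_{i+1} − x_{i+1} y_i) is linear in h.
With h=0 it equals 75; the coefficient of h is 2 (from the two edges through A_2).
So 2·h + 75 = 2·34.5 = 69 ⇒ h = -3.

-3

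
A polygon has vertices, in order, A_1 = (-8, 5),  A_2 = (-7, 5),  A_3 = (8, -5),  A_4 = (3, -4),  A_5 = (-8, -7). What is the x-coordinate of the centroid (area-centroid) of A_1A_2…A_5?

-421/132

Apply the shoelace (surveyor's) formula. First the cross-terms c_i = x_i·y_{i+1} − x_{i+1}·y_i:
  -5, -5, -17, -53, -96  ⇒  2A = -176, A = -88.
Then Σ (x_i + x_{i+1})·c_i = 1684, so x̄ = 1684 / (6·(-88)) = -421/132.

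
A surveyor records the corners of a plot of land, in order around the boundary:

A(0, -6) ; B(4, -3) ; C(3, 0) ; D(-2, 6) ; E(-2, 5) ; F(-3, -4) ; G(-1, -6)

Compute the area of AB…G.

48

Apply the shoelace (surveyor's) formula: 2A = Σ (x_i·y_{i+1} − x_{i+1}·y_i), indices taken mod 7.
Cross-terms: 24, 9, 18, 2, 23, 14, 6  ⇒  Σ = 96
Area = |Σ|/2 = 48.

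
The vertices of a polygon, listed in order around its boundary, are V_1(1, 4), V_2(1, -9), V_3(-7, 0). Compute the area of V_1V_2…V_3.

52

Apply the shoelace (surveyor's) formula: 2A = Σ (x_i·y_{i+1} − x_{i+1}·y_i), indices taken mod 3.
Σ = (-13) + (-63) + (-28) = -104
Area = |Σ|/2 = 52.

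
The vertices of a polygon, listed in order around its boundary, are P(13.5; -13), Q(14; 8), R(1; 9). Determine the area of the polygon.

Σ = (290) + (118) + (-134.5) = 273.5
Area = |Σ|/2 = 136.75.

136.75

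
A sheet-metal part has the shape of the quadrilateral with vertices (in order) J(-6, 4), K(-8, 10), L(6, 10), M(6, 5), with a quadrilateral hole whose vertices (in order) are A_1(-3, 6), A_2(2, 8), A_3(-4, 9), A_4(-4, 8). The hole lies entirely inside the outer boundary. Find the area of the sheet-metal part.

Outer boundary:
Apply Gauss's area formula: 2A = Σ (x_i·y_{i+1} − x_{i+1}·y_i), indices taken mod 4.
Cross-terms: -28, -140, -30, 54  ⇒  Σ = -144
Area = |Σ|/2 = 72.
Hole:
Apply the shoelace formula: 2A = Σ (x_i·y_{i+1} − x_{i+1}·y_i), indices taken mod 4.
Σ = (-36) + (50) + (4) + (0) = 18
Area = |Σ|/2 = 9.
Net area = 72 − 9 = 63.

63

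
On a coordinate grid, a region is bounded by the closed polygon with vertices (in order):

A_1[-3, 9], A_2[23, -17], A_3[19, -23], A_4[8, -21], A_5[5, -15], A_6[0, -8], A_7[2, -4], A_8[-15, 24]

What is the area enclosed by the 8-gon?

345.5

Apply the shoelace (surveyor's) formula: 2A = Σ (x_i·y_{i+1} − x_{i+1}·y_i), indices taken mod 8.
Σ = (-156) + (-206) + (-215) + (-15) + (-40) + (16) + (-12) + (-63) = -691
Area = |Σ|/2 = 345.5.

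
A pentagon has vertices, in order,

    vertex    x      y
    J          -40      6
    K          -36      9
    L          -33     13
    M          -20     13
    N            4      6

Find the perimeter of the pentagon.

|JK| = √((4)² + (3)²) = √25 = 5
|KL| = √((3)² + (4)²) = √25 = 5
|LM| = √((13)² + (0)²) = √169 = 13
|MN| = √((24)² + (-7)²) = √625 = 25
|NJ| = √((-44)² + (0)²) = √1936 = 44
Perimeter = 5 + 5 + 13 + 25 + 44 = 92.

92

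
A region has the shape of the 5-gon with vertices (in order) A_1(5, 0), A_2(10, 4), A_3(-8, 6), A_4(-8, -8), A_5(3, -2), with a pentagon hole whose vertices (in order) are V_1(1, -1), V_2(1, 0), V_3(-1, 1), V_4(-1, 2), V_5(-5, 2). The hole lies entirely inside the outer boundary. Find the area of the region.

131

Outer boundary:
Σ = (20) + (92) + (112) + (40) + (10) = 274
Area = |Σ|/2 = 137.
Hole:
Cross-terms: 1, 1, -1, 8, 3  ⇒  Σ = 12
Area = |Σ|/2 = 6.
Net area = 137 − 6 = 131.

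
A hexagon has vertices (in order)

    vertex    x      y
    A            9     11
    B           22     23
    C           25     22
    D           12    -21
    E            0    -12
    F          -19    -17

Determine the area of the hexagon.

671.5

Cross-terms: -35, -91, -789, -144, -228, -56  ⇒  Σ = -1343
Area = |Σ|/2 = 671.5.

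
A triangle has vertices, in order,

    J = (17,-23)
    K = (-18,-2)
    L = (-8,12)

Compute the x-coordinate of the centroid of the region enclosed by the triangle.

Apply the surveyor's formula. First the cross-terms c_i = x_i·y_{i+1} − x_{i+1}·y_i:
  -448, -232, -20  ⇒  2A = -700, A = -350.
Then Σ (x_i + x_{i+1})·c_i = 6300, so x̄ = 6300 / (6·(-350)) = -3.

-3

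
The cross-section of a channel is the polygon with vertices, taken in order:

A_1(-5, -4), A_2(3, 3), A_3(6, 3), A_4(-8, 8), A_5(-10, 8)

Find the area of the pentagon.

Apply the shoelace (surveyor's) formula: 2A = Σ (x_i·y_{i+1} − x_{i+1}·y_i), indices taken mod 5.
Σ = (-3) + (-9) + (72) + (16) + (80) = 156
Area = |Σ|/2 = 78.

78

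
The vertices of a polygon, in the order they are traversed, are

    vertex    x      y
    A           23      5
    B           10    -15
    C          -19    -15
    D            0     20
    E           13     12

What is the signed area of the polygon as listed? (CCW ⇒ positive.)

Apply the surveyor's formula: 2A = Σ (x_i·y_{i+1} − x_{i+1}·y_i), indices taken mod 5.
A→B: (23)(-15) − (10)(5) = -395
B→C: (10)(-15) − (-19)(-15) = -435
C→D: (-19)(20) − (0)(-15) = -380
D→E: (0)(12) − (13)(20) = -260
E→A: (13)(5) − (23)(12) = -211
Σ = -1681
Signed area = Σ/2 = -840.5 (negative ⇒ clockwise traversal).

-840.5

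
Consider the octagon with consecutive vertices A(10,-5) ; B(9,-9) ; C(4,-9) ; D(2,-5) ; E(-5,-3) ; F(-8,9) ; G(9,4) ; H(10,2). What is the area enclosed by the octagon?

Apply the surveyor's formula: 2A = Σ (x_i·y_{i+1} − x_{i+1}·y_i), indices taken mod 8.
Cross-terms: -45, -45, -2, -31, -69, -113, -22, -70  ⇒  Σ = -397
Area = |Σ|/2 = 198.5.

198.5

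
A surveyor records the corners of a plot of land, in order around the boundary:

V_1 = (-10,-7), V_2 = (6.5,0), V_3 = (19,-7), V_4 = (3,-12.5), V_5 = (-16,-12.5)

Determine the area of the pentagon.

Apply the surveyor's formula: 2A = Σ (x_i·y_{i+1} − x_{i+1}·y_i), indices taken mod 5.
Σ = (45.5) + (-45.5) + (-216.5) + (-237.5) + (-13) = -467
Area = |Σ|/2 = 233.5.

233.5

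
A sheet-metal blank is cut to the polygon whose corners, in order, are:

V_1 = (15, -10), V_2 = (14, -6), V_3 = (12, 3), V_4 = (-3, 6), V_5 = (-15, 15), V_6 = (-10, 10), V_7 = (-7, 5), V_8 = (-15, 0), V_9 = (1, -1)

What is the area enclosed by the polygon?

202.5

Apply the surveyor's formula: 2A = Σ (x_i·y_{i+1} − x_{i+1}·y_i), indices taken mod 9.
Σ = (50) + (114) + (81) + (45) + (0) + (20) + (75) + (15) + (5) = 405
Area = |Σ|/2 = 202.5.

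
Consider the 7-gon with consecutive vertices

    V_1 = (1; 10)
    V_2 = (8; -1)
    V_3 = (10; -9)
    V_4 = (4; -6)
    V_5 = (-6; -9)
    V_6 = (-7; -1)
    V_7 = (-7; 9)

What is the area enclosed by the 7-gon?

222.5

Apply the shoelace (surveyor's) formula: 2A = Σ (x_i·y_{i+1} − x_{i+1}·y_i), indices taken mod 7.
Σ = (-81) + (-62) + (-24) + (-72) + (-57) + (-70) + (-79) = -445
Area = |Σ|/2 = 222.5.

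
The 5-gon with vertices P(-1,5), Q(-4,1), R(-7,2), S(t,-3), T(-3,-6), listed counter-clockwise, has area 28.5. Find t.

-6

The doubled signed area Σ (x_i y_{i+1} − x_{i+1} y_i) is linear in t.
With t=0 it equals 9; the coefficient of t is -8 (from the two edges through S).
So -8·t + 9 = 2·28.5 = 57 ⇒ t = -6.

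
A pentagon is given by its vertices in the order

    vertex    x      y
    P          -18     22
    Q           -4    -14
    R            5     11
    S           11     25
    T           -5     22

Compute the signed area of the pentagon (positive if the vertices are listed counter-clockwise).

511.5

Apply the surveyor's formula: 2A = Σ (x_i·y_{i+1} − x_{i+1}·y_i), indices taken mod 5.
P→Q: (-18)(-14) − (-4)(22) = 340
Q→R: (-4)(11) − (5)(-14) = 26
R→S: (5)(25) − (11)(11) = 4
S→T: (11)(22) − (-5)(25) = 367
T→P: (-5)(22) − (-18)(22) = 286
Σ = 1023
Signed area = Σ/2 = 511.5 (positive ⇒ counter-clockwise traversal).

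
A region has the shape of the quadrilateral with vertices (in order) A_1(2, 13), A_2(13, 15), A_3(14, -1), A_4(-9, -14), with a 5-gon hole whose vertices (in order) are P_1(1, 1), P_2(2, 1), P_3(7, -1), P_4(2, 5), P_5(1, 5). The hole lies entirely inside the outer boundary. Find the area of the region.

Outer boundary:
A_1→A_2: (2)(15) − (13)(13) = -139
A_2→A_3: (13)(-1) − (14)(15) = -223
A_3→A_4: (14)(-14) − (-9)(-1) = -205
A_4→A_1: (-9)(13) − (2)(-14) = -89
Σ = -656
Area = |Σ|/2 = 328.
Hole:
Apply the shoelace formula: 2A = Σ (x_i·y_{i+1} − x_{i+1}·y_i), indices taken mod 5.
Σ = (-1) + (-9) + (37) + (5) + (-4) = 28
Area = |Σ|/2 = 14.
Net area = 328 − 14 = 314.

314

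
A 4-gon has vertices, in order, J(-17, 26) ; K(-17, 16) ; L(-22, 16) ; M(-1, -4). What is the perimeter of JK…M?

78

|JK| = √((0)² + (-10)²) = √100 = 10
|KL| = √((-5)² + (0)²) = √25 = 5
|LM| = √((21)² + (-20)²) = √841 = 29
|MJ| = √((-16)² + (30)²) = √1156 = 34
Perimeter = 10 + 5 + 29 + 34 = 78.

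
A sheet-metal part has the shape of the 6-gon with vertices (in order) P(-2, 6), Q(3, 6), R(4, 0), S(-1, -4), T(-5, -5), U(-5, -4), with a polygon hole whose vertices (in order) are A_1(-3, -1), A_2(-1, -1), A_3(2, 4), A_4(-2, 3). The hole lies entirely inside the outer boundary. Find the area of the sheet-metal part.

51.5

Outer boundary:
Apply the shoelace (surveyor's) formula: 2A = Σ (x_i·y_{i+1} − x_{i+1}·y_i), indices taken mod 6.
P→Q: (-2)(6) − (3)(6) = -30
Q→R: (3)(0) − (4)(6) = -24
R→S: (4)(-4) − (-1)(0) = -16
S→T: (-1)(-5) − (-5)(-4) = -15
T→U: (-5)(-4) − (-5)(-5) = -5
U→P: (-5)(6) − (-2)(-4) = -38
Σ = -128
Area = |Σ|/2 = 64.
Hole:
Apply Gauss's area formula: 2A = Σ (x_i·y_{i+1} − x_{i+1}·y_i), indices taken mod 4.
Cross-terms: 2, -2, 14, 11  ⇒  Σ = 25
Area = |Σ|/2 = 12.5.
Net area = 64 − 12.5 = 51.5.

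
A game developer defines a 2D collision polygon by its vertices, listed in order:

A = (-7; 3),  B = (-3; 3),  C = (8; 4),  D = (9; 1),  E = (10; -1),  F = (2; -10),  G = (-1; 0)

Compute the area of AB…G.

103

Apply the shoelace (surveyor's) formula: 2A = Σ (x_i·y_{i+1} − x_{i+1}·y_i), indices taken mod 7.
Cross-terms: -12, -36, -28, -19, -98, -10, -3  ⇒  Σ = -206
Area = |Σ|/2 = 103.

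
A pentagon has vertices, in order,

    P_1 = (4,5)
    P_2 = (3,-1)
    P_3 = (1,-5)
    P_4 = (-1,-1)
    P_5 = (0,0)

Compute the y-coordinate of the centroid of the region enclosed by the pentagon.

Apply the surveyor's formula. First the cross-terms c_i = x_i·y_{i+1} − x_{i+1}·y_i:
  -19, -14, -6, 0, 0  ⇒  2A = -39, A = -19.5.
Then Σ (y_i + y_{i+1})·c_i = 44, so ȳ = 44 / (6·(-19.5)) = -44/117.

-44/117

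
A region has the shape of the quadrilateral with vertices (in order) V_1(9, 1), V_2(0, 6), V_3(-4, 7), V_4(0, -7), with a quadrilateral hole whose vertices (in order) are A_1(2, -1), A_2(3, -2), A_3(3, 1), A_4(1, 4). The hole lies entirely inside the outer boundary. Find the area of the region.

79.5

Outer boundary:
V_1→V_2: (9)(6) − (0)(1) = 54
V_2→V_3: (0)(7) − (-4)(6) = 24
V_3→V_4: (-4)(-7) − (0)(7) = 28
V_4→V_1: (0)(1) − (9)(-7) = 63
Σ = 169
Area = |Σ|/2 = 84.5.
Hole:
Σ = (-1) + (9) + (11) + (-9) = 10
Area = |Σ|/2 = 5.
Net area = 84.5 − 5 = 79.5.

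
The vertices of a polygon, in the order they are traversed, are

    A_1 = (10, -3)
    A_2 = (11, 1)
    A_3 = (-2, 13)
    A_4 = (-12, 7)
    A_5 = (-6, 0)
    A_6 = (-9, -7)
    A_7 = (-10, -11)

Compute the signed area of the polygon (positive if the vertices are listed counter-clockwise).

291.5

Σ = (43) + (145) + (142) + (42) + (42) + (29) + (140) = 583
Signed area = Σ/2 = 291.5 (positive ⇒ counter-clockwise traversal).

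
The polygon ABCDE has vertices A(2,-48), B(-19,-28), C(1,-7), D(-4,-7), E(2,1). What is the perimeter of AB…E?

|AB| = √((-21)² + (20)²) = √841 = 29
|BC| = √((20)² + (21)²) = √841 = 29
|CD| = √((-5)² + (0)²) = √25 = 5
|DE| = √((6)² + (8)²) = √100 = 10
|EA| = √((0)² + (-49)²) = √2401 = 49
Perimeter = 29 + 29 + 5 + 10 + 49 = 122.

122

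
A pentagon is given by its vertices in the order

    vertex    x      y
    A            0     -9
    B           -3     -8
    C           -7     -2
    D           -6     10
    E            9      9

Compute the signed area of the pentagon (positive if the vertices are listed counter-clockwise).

-192

A→B: (0)(-8) − (-3)(-9) = -27
B→C: (-3)(-2) − (-7)(-8) = -50
C→D: (-7)(10) − (-6)(-2) = -82
D→E: (-6)(9) − (9)(10) = -144
E→A: (9)(-9) − (0)(9) = -81
Σ = -384
Signed area = Σ/2 = -192 (negative ⇒ clockwise traversal).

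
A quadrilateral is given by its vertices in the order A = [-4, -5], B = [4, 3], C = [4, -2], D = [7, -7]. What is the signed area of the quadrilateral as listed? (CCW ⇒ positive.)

A→B: (-4)(3) − (4)(-5) = 8
B→C: (4)(-2) − (4)(3) = -20
C→D: (4)(-7) − (7)(-2) = -14
D→A: (7)(-5) − (-4)(-7) = -63
Σ = -89
Signed area = Σ/2 = -44.5 (negative ⇒ clockwise traversal).

-44.5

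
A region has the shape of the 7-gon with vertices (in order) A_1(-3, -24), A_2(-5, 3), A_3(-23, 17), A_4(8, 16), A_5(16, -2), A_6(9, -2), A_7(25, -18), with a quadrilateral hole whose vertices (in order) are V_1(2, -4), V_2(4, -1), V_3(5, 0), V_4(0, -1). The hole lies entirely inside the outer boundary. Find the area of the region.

Outer boundary:
Σ = (-129) + (-16) + (-504) + (-272) + (-14) + (-112) + (-654) = -1701
Area = |Σ|/2 = 850.5.
Hole:
Apply the shoelace formula: 2A = Σ (x_i·y_{i+1} − x_{i+1}·y_i), indices taken mod 4.
V_1→V_2: (2)(-1) − (4)(-4) = 14
V_2→V_3: (4)(0) − (5)(-1) = 5
V_3→V_4: (5)(-1) − (0)(0) = -5
V_4→V_1: (0)(-4) − (2)(-1) = 2
Σ = 16
Area = |Σ|/2 = 8.
Net area = 850.5 − 8 = 842.5.

842.5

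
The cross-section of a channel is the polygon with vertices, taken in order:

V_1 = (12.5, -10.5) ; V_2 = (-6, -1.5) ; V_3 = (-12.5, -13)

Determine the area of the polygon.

Apply the shoelace formula: 2A = Σ (x_i·y_{i+1} − x_{i+1}·y_i), indices taken mod 3.
Cross-terms: -81.75, 59.25, 293.75  ⇒  Σ = 271.25
Area = |Σ|/2 = 135.625.

135.625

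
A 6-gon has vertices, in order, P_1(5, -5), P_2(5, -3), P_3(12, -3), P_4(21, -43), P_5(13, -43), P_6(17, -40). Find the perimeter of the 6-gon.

|P_1P_2| = √((0)² + (2)²) = √4 = 2
|P_2P_3| = √((7)² + (0)²) = √49 = 7
|P_3P_4| = √((9)² + (-40)²) = √1681 = 41
|P_4P_5| = √((-8)² + (0)²) = √64 = 8
|P_5P_6| = √((4)² + (3)²) = √25 = 5
|P_6P_1| = √((-12)² + (35)²) = √1369 = 37
Perimeter = 2 + 7 + 41 + 8 + 5 + 37 = 100.

100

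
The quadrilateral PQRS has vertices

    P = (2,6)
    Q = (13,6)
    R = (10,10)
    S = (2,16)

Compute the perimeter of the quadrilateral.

|PQ| = √((11)² + (0)²) = √121 = 11
|QR| = √((-3)² + (4)²) = √25 = 5
|RS| = √((-8)² + (6)²) = √100 = 10
|SP| = √((0)² + (-10)²) = √100 = 10
Perimeter = 11 + 5 + 10 + 10 = 36.

36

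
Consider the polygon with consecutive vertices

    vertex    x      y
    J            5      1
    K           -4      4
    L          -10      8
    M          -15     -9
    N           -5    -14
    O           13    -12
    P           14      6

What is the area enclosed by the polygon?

Apply Gauss's area formula: 2A = Σ (x_i·y_{i+1} − x_{i+1}·y_i), indices taken mod 7.
J→K: (5)(4) − (-4)(1) = 24
K→L: (-4)(8) − (-10)(4) = 8
L→M: (-10)(-9) − (-15)(8) = 210
M→N: (-15)(-14) − (-5)(-9) = 165
N→O: (-5)(-12) − (13)(-14) = 242
O→P: (13)(6) − (14)(-12) = 246
P→J: (14)(1) − (5)(6) = -16
Σ = 879
Area = |Σ|/2 = 439.5.

439.5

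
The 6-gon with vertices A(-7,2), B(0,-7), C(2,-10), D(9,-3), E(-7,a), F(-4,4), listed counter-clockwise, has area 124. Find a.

Write out the shoelace sum; only the two edges meeting at E involve a:
2·Area = [(9·a − (-7)·(-3)) + ((-7)·4 − (-4)·a)] + 167
       = 13·a + 118 = 248
⇒ a = 10.

10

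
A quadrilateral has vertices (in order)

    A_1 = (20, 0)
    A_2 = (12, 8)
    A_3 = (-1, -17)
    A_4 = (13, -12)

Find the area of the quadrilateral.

Apply Gauss's area formula: 2A = Σ (x_i·y_{i+1} − x_{i+1}·y_i), indices taken mod 4.
Σ = (160) + (-196) + (233) + (240) = 437
Area = |Σ|/2 = 218.5.

218.5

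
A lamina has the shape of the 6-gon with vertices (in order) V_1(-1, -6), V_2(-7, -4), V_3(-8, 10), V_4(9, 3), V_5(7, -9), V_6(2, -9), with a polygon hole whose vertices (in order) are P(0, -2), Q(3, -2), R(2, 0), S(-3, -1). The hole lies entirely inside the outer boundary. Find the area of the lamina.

204

Outer boundary:
Apply the shoelace formula: 2A = Σ (x_i·y_{i+1} − x_{i+1}·y_i), indices taken mod 6.
V_1→V_2: (-1)(-4) − (-7)(-6) = -38
V_2→V_3: (-7)(10) − (-8)(-4) = -102
V_3→V_4: (-8)(3) − (9)(10) = -114
V_4→V_5: (9)(-9) − (7)(3) = -102
V_5→V_6: (7)(-9) − (2)(-9) = -45
V_6→V_1: (2)(-6) − (-1)(-9) = -21
Σ = -422
Area = |Σ|/2 = 211.
Hole:
Σ = (6) + (4) + (-2) + (6) = 14
Area = |Σ|/2 = 7.
Net area = 211 − 7 = 204.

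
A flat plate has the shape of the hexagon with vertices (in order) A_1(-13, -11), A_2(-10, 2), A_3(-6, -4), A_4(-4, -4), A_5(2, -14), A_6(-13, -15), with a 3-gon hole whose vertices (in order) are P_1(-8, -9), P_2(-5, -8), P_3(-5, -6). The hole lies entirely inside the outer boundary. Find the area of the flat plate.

Outer boundary:
Cross-terms: -136, 52, 8, 64, -212, -52  ⇒  Σ = -276
Area = |Σ|/2 = 138.
Hole:
Apply the surveyor's formula: 2A = Σ (x_i·y_{i+1} − x_{i+1}·y_i), indices taken mod 3.
P_1→P_2: (-8)(-8) − (-5)(-9) = 19
P_2→P_3: (-5)(-6) − (-5)(-8) = -10
P_3→P_1: (-5)(-9) − (-8)(-6) = -3
Σ = 6
Area = |Σ|/2 = 3.
Net area = 138 − 3 = 135.

135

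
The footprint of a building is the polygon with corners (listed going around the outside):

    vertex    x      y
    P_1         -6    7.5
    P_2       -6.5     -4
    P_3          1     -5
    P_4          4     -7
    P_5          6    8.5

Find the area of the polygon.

147.125

P_1→P_2: (-6)(-4) − (-6.5)(7.5) = 72.75
P_2→P_3: (-6.5)(-5) − (1)(-4) = 36.5
P_3→P_4: (1)(-7) − (4)(-5) = 13
P_4→P_5: (4)(8.5) − (6)(-7) = 76
P_5→P_1: (6)(7.5) − (-6)(8.5) = 96
Σ = 294.25
Area = |Σ|/2 = 147.125.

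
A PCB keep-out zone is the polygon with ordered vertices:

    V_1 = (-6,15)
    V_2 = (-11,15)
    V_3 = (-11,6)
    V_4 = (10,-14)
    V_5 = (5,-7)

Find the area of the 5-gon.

Σ = (75) + (99) + (94) + (0) + (33) = 301
Area = |Σ|/2 = 150.5.

150.5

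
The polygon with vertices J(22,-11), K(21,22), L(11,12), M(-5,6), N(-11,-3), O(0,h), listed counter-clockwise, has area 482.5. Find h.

-1

Write out the shoelace sum; only the two edges meeting at O involve h:
2·Area = [((-11)·h − 0·(-3)) + (0·(-11) − 22·h)] + 932
       = -33·h + 932 = 965
⇒ h = -1.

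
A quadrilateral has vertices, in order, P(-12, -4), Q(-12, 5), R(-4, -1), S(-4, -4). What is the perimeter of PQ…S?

30

|PQ| = √((0)² + (9)²) = √81 = 9
|QR| = √((8)² + (-6)²) = √100 = 10
|RS| = √((0)² + (-3)²) = √9 = 3
|SP| = √((-8)² + (0)²) = √64 = 8
Perimeter = 9 + 10 + 3 + 8 = 30.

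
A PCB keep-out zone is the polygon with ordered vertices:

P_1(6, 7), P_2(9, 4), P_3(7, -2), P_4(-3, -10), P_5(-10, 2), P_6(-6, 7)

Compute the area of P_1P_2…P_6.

204.5

Apply Gauss's area formula: 2A = Σ (x_i·y_{i+1} − x_{i+1}·y_i), indices taken mod 6.
Σ = (-39) + (-46) + (-76) + (-106) + (-58) + (-84) = -409
Area = |Σ|/2 = 204.5.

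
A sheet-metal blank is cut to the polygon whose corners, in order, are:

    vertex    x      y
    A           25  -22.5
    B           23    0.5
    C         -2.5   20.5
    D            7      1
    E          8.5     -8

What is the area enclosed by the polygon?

400.5

Cross-terms: 530, 472.75, -146, -64.5, 8.75  ⇒  Σ = 801
Area = |Σ|/2 = 400.5.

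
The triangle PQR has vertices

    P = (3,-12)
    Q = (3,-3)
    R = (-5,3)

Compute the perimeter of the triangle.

36

|PQ| = √((0)² + (9)²) = √81 = 9
|QR| = √((-8)² + (6)²) = √100 = 10
|RP| = √((8)² + (-15)²) = √289 = 17
Perimeter = 9 + 10 + 17 = 36.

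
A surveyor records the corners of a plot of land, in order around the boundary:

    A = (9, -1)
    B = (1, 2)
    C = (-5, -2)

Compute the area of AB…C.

Apply the shoelace (surveyor's) formula: 2A = Σ (x_i·y_{i+1} − x_{i+1}·y_i), indices taken mod 3.
Cross-terms: 19, 8, 23  ⇒  Σ = 50
Area = |Σ|/2 = 25.

25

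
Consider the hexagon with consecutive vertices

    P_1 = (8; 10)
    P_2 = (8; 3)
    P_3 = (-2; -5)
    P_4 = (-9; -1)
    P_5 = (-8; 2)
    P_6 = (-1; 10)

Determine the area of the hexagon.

163.5

Σ = (-56) + (-34) + (-43) + (-26) + (-78) + (-90) = -327
Area = |Σ|/2 = 163.5.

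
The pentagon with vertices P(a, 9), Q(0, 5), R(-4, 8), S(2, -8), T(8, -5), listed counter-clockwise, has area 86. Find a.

Write out the shoelace sum; only the two edges meeting at P involve a:
2·Area = [(8·9 − a·(-5)) + (a·5 − 0·9)] + 90
       = 10·a + 162 = 172
⇒ a = 1.

1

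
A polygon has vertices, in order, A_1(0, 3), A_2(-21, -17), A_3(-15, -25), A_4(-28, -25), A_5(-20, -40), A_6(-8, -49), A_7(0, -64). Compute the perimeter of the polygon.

168

|A_1A_2| = √((-21)² + (-20)²) = √841 = 29
|A_2A_3| = √((6)² + (-8)²) = √100 = 10
|A_3A_4| = √((-13)² + (0)²) = √169 = 13
|A_4A_5| = √((8)² + (-15)²) = √289 = 17
|A_5A_6| = √((12)² + (-9)²) = √225 = 15
|A_6A_7| = √((8)² + (-15)²) = √289 = 17
|A_7A_1| = √((0)² + (67)²) = √4489 = 67
Perimeter = 29 + 10 + 13 + 17 + 15 + 17 + 67 = 168.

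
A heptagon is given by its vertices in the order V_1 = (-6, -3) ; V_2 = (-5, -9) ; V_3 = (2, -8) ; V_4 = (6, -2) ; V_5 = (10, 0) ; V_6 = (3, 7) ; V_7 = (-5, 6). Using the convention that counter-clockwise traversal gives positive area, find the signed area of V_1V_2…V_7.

167.5

Apply the surveyor's formula: 2A = Σ (x_i·y_{i+1} − x_{i+1}·y_i), indices taken mod 7.
Σ = (39) + (58) + (44) + (20) + (70) + (53) + (51) = 335
Signed area = Σ/2 = 167.5 (positive ⇒ counter-clockwise traversal).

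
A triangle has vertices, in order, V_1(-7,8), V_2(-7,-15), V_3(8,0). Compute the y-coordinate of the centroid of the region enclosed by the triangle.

Apply Gauss's area formula. First the cross-terms c_i = x_i·y_{i+1} − x_{i+1}·y_i:
  161, 120, 64  ⇒  2A = 345, A = 172.5.
Then Σ (y_i + y_{i+1})·c_i = -2415, so ȳ = -2415 / (6·172.5) = -7/3.

-7/3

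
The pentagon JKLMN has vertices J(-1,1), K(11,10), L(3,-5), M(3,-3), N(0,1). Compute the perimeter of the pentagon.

|JK| = √((12)² + (9)²) = √225 = 15
|KL| = √((-8)² + (-15)²) = √289 = 17
|LM| = √((0)² + (2)²) = √4 = 2
|MN| = √((-3)² + (4)²) = √25 = 5
|NJ| = √((-1)² + (0)²) = √1 = 1
Perimeter = 15 + 17 + 2 + 5 + 1 = 40.

40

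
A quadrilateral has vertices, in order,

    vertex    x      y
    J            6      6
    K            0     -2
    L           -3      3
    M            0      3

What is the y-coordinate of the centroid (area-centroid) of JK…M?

2

Apply the shoelace (surveyor's) formula. First the cross-terms c_i = x_i·y_{i+1} − x_{i+1}·y_i:
  -12, -6, -9, -18  ⇒  2A = -45, A = -22.5.
Then Σ (y_i + y_{i+1})·c_i = -270, so ȳ = -270 / (6·(-22.5)) = 2.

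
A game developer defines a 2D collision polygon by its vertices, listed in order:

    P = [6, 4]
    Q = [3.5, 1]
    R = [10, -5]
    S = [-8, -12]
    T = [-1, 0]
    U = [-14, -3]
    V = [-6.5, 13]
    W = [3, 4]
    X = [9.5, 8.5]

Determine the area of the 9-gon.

Apply the shoelace formula: 2A = Σ (x_i·y_{i+1} − x_{i+1}·y_i), indices taken mod 9.
P→Q: (6)(1) − (3.5)(4) = -8
Q→R: (3.5)(-5) − (10)(1) = -27.5
R→S: (10)(-12) − (-8)(-5) = -160
S→T: (-8)(0) − (-1)(-12) = -12
T→U: (-1)(-3) − (-14)(0) = 3
U→V: (-14)(13) − (-6.5)(-3) = -201.5
V→W: (-6.5)(4) − (3)(13) = -65
W→X: (3)(8.5) − (9.5)(4) = -12.5
X→P: (9.5)(4) − (6)(8.5) = -13
Σ = -496.5
Area = |Σ|/2 = 248.25.

248.25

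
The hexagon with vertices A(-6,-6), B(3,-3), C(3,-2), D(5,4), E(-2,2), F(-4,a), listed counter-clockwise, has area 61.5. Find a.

3

The doubled signed area Σ (x_i y_{i+1} − x_{i+1} y_i) is linear in a.
With a=0 it equals 111; the coefficient of a is 4 (from the two edges through F).
So 4·a + 111 = 2·61.5 = 123 ⇒ a = 3.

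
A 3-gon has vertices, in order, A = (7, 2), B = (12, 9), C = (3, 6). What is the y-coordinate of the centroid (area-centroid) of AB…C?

17/3

Apply the shoelace formula. First the cross-terms c_i = x_i·y_{i+1} − x_{i+1}·y_i:
  39, 45, -36  ⇒  2A = 48, A = 24.
Then Σ (y_i + y_{i+1})·c_i = 816, so ȳ = 816 / (6·24) = 17/3.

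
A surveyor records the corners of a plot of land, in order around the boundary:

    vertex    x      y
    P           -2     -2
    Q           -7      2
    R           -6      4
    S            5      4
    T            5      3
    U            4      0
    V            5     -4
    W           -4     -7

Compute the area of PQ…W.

Apply Gauss's area formula: 2A = Σ (x_i·y_{i+1} − x_{i+1}·y_i), indices taken mod 8.
P→Q: (-2)(2) − (-7)(-2) = -18
Q→R: (-7)(4) − (-6)(2) = -16
R→S: (-6)(4) − (5)(4) = -44
S→T: (5)(3) − (5)(4) = -5
T→U: (5)(0) − (4)(3) = -12
U→V: (4)(-4) − (5)(0) = -16
V→W: (5)(-7) − (-4)(-4) = -51
W→P: (-4)(-2) − (-2)(-7) = -6
Σ = -168
Area = |Σ|/2 = 84.

84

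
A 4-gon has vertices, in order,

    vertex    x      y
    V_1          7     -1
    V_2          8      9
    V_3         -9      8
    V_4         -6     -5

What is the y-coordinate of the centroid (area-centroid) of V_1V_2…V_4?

2.92

Apply the shoelace formula. First the cross-terms c_i = x_i·y_{i+1} − x_{i+1}·y_i:
  71, 145, 93, 41  ⇒  2A = 350, A = 175.
Then Σ (y_i + y_{i+1})·c_i = 3066, so ȳ = 3066 / (6·175) = 2.92.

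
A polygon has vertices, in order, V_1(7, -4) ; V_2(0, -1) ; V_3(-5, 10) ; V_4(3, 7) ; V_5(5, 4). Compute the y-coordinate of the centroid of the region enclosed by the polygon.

Apply the shoelace (surveyor's) formula. First the cross-terms c_i = x_i·y_{i+1} − x_{i+1}·y_i:
  -7, -5, -65, -23, -48  ⇒  2A = -148, A = -74.
Then Σ (y_i + y_{i+1})·c_i = -1368, so ȳ = -1368 / (6·(-74)) = 114/37.

114/37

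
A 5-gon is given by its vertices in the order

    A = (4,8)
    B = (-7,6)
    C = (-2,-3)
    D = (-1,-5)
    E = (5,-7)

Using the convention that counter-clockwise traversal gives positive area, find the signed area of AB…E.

110

Apply Gauss's area formula: 2A = Σ (x_i·y_{i+1} − x_{i+1}·y_i), indices taken mod 5.
Σ = (80) + (33) + (7) + (32) + (68) = 220
Signed area = Σ/2 = 110 (positive ⇒ counter-clockwise traversal).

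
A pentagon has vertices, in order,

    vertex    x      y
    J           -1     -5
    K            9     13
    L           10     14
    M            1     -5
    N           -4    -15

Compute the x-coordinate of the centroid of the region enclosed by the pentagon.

Apply Gauss's area formula. First the cross-terms c_i = x_i·y_{i+1} − x_{i+1}·y_i:
  32, -4, -64, -35, 5  ⇒  2A = -66, A = -33.
Then Σ (x_i + x_{i+1})·c_i = -444, so x̄ = -444 / (6·(-33)) = 74/33.

74/33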